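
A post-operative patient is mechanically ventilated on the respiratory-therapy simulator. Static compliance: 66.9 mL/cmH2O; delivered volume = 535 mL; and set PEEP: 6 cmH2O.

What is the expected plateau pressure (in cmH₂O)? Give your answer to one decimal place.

Pplat = PEEP + Vt / Cstat = 6 + 535 / 66.9 = 6 + 7.997 = 13.997 cmH2O.

14.0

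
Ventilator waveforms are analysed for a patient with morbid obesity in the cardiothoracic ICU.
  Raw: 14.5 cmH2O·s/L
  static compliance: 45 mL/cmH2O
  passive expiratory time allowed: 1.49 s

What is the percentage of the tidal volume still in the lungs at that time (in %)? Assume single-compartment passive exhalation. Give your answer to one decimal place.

10.2

τ = R × C = 14.5 × 45 mL/cmH2O = 14.5 × 0.045 L/cmH2O = 0.6525 s.
Passive exhalation: V(t)/V₀ = e^(−t/τ) = e^(−1.49/0.6525) = 0.1019.
Fraction remaining = 0.1019 → 10.19%.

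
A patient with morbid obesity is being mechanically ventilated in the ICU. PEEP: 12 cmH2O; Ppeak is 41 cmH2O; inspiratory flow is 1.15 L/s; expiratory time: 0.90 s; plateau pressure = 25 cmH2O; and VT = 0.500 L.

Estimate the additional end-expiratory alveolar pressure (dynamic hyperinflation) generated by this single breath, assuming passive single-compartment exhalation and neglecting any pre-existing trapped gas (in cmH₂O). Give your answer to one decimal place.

R = (PIP − Pplat)/V̇ = (41 − 25) / 1.15 = 16.0/1.15 = 13.913 cmH2O·s/L.
C = Vt/(Pplat − PEEP) = 500.0 / (25 − 12) = 500.0/13.0 = 38.462 mL/cmH2O.
τ = R × C = 13.913 × 0.03846 L/cmH2O = 0.5351 s.
Fraction remaining = e^(−Te/τ) = e^(−0.90/0.5351) = 0.186; trapped volume = 500.0 × 0.186 = 93.0 mL.
Additional alveolar pressure from trapping ≈ V_trapped / C = 93.0 / 38.462 = 2.418 cmH2O.

2.4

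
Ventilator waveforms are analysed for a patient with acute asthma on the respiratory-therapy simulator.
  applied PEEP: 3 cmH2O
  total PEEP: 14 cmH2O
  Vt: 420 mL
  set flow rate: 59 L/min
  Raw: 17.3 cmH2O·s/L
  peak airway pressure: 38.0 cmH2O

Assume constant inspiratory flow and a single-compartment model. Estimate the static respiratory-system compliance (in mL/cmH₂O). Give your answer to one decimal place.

60.1

Flow: 59 L/min ÷ 60 = 0.9833 L/s.
Total PEEP = 14 cmH2O (set 3 + intrinsic 11); this is the baseline alveolar pressure.
Equation of motion (constant flow): PIP = Vt/C + R·V̇ + PEEP.
Vt/C = PIP − R·V̇ − PEEP = 38.0 − 17.3×0.9833 − 14 = 38.0 − 17.011 − 14 = 6.989 cmH2O.
C = Vt / 6.989 = 420 / 6.989 = 60.094 mL/cmH2O.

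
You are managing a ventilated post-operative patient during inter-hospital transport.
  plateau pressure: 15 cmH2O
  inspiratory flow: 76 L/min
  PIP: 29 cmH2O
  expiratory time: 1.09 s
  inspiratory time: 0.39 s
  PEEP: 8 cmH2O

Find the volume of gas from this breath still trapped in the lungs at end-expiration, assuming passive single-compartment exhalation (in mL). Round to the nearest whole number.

122

Flow: 76 L/min ÷ 60 = 1.2667 L/s.
Vt = flow × Ti = 1.2667 L/s × 0.39 s × 1000 mL/L = 494.01 mL.
R = (PIP − Pplat)/V̇ = (29 − 15) / 1.2667 = 14.0/1.2667 = 11.052 cmH2O·s/L.
C = Vt/(Pplat − PEEP) = 494.01 / (15 − 8) = 494.01/7.0 = 70.573 mL/cmH2O.
τ = R × C = 11.052 × 0.07057 L/cmH2O = 0.7799 s.
Fraction remaining = e^(−Te/τ) = e^(−1.09/0.7799) = 0.2472.
Trapped volume = 494.01 × 0.2472 = 122.12 mL.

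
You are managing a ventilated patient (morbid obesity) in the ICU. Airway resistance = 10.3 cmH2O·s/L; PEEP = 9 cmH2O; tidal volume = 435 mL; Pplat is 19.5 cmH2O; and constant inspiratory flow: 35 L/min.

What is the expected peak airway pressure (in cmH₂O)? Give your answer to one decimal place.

25.5

Flow: 35 L/min ÷ 60 = 0.5833 L/s.
PIP = Pplat + Raw × flow = 19.5 + 10.3 × 0.5833 = 19.5 + 6.008 = 25.508 cmH2O.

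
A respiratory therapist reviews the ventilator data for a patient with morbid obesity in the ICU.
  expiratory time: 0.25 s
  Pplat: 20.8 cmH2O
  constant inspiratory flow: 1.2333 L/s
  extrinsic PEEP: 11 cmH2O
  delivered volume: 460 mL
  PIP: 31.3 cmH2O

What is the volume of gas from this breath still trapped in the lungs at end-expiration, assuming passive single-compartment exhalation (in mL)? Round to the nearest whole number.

R = (PIP − Pplat)/V̇ = (31.3 − 20.8) / 1.2333 = 10.5/1.2333 = 8.514 cmH2O·s/L.
C = Vt/(Pplat − PEEP) = 460.0 / (20.8 − 11) = 460.0/9.8 = 46.939 mL/cmH2O.
τ = R × C = 8.514 × 0.04694 L/cmH2O = 0.3996 s.
Fraction remaining = e^(−Te/τ) = e^(−0.25/0.3996) = 0.5349.
Trapped volume = 460.0 × 0.5349 = 246.05 mL.

246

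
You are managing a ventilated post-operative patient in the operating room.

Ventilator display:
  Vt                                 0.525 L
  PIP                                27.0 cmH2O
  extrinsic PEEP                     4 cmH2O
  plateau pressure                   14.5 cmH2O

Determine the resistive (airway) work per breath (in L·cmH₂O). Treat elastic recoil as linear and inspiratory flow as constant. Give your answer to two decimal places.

6.56

With constant inspiratory flow the resistive pressure is constant at PIP − Pplat = 27.0 − 14.5 = 12.5 cmH2O, so resistive work = 12.5 × 0.525 = 6.563 L·cmH2O.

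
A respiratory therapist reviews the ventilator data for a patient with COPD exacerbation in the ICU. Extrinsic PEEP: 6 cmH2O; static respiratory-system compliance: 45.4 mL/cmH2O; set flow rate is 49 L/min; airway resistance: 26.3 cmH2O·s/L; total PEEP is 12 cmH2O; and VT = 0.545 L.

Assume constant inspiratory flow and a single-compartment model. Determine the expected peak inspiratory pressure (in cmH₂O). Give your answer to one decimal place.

Flow: 49 L/min ÷ 60 = 0.8167 L/s.
Total PEEP = 12 cmH2O (set 6 + intrinsic 6); this is the baseline alveolar pressure.
Equation of motion (constant flow): PIP = Vt/C + R·V̇ + PEEP.
PIP = 545/45.4 + 26.3×0.8167 + 12 = 12.004 + 21.479 + 12 = 45.483 cmH2O.

45.5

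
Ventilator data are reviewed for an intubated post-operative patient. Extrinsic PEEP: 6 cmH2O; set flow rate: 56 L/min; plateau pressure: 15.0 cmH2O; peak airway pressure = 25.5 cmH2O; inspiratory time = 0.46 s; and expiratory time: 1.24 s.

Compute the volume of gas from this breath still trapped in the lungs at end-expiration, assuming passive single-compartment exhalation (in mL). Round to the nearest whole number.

Flow: 56 L/min ÷ 60 = 0.9333 L/s.
Vt = flow × Ti = 0.9333 L/s × 0.46 s × 1000 mL/L = 429.32 mL.
R = (PIP − Pplat)/V̇ = (25.5 − 15.0) / 0.9333 = 10.5/0.9333 = 11.25 cmH2O·s/L.
C = Vt/(Pplat − PEEP) = 429.32 / (15.0 − 6) = 429.32/9.0 = 47.702 mL/cmH2O.
τ = R × C = 11.25 × 0.0477 L/cmH2O = 0.5366 s.
Fraction remaining = e^(−Te/τ) = e^(−1.24/0.5366) = 0.09918.
Trapped volume = 429.32 × 0.09918 = 42.58 mL.

43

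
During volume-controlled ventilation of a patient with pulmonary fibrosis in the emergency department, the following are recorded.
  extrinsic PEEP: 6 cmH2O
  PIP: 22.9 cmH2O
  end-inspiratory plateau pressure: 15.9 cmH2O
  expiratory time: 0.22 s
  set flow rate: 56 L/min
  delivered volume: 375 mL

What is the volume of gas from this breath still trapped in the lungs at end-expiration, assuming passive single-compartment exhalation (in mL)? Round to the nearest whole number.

173

Flow: 56 L/min ÷ 60 = 0.9333 L/s.
R = (PIP − Pplat)/V̇ = (22.9 − 15.9) / 0.9333 = 7.0/0.9333 = 7.5 cmH2O·s/L.
C = Vt/(Pplat − PEEP) = 375.0 / (15.9 − 6) = 375.0/9.9 = 37.879 mL/cmH2O.
τ = R × C = 7.5 × 0.03788 L/cmH2O = 0.2841 s.
Fraction remaining = e^(−Te/τ) = e^(−0.22/0.2841) = 0.461.
Trapped volume = 375.0 × 0.461 = 172.88 mL.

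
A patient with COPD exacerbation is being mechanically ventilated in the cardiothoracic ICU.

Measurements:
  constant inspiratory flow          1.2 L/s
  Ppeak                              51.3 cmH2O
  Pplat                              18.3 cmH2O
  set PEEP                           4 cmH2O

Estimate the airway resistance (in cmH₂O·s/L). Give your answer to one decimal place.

27.5

Raw = (PIP − Pplat) / flow = (51.3 − 18.3) / 1.2 = 33.0 / 1.2 = 27.5 cmH2O·s/L.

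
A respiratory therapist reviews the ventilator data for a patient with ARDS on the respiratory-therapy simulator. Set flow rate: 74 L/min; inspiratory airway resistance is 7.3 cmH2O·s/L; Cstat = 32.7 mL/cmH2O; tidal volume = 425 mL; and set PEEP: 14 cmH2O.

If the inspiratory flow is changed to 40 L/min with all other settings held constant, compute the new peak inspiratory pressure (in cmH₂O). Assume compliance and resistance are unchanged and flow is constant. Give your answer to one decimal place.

31.9

Flow: 74 L/min ÷ 60 = 1.2333 L/s.
New flow: 40 L/min ÷ 60 = 0.6667 L/s.
PIP = Vt/C + R·V̇ + PEEP (constant-flow equation of motion).
Only the resistive term changes: ΔPIP = R × ΔV̇ = 7.3 × (0.6667 − 1.2333) = 7.3 × -0.5666 = -4.136 cmH2O.
Original PIP = 425/32.7 + 7.3×1.2333 + 14 = 36.0 cmH2O; new PIP = 36.0 + (-4.136) = 31.864 cmH2O.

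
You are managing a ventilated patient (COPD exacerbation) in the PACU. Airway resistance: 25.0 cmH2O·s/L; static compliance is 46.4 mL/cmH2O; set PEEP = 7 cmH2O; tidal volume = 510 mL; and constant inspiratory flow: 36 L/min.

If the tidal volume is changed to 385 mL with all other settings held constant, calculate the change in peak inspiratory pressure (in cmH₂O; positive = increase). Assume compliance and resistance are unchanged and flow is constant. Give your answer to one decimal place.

PIP = Vt/C + R·V̇ + PEEP (constant-flow equation of motion).
Only the elastic term changes: ΔPIP = ΔVt / C = (385 − 510) / 46.4 = -2.694 cmH2O.

-2.7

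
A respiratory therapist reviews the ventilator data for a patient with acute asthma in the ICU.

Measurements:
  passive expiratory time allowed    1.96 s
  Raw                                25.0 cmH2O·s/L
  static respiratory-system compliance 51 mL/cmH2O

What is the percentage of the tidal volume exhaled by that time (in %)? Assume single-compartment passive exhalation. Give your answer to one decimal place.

78.5

τ = R × C = 25.0 × 51 mL/cmH2O = 25.0 × 0.051 L/cmH2O = 1.275 s.
Passive exhalation: V(t)/V₀ = e^(−t/τ) = e^(−1.96/1.275) = 0.215.
Fraction exhaled = 1 − 0.215 = 0.785 → 78.5%.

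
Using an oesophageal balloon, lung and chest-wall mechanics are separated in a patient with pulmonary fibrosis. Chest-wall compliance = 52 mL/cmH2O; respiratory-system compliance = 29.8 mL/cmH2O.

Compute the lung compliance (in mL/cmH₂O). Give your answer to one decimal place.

69.8

1/CL = 1/Crs − 1/Ccw.
1/CL = 1/29.8 − 1/52 = 0.01433.
CL = 69.784 mL/cmH2O.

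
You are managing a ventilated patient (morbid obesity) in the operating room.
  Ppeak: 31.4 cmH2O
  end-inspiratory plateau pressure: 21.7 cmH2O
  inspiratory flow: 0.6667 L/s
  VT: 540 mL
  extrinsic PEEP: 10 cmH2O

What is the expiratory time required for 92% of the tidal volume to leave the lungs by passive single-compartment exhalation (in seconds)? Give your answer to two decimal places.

R = (PIP − Pplat)/V̇ = (31.4 − 21.7) / 0.6667 = 9.7/0.6667 = 14.549 cmH2O·s/L.
C = Vt/(Pplat − PEEP) = 540.0 / (21.7 − 10) = 540.0/11.7 = 46.154 mL/cmH2O.
τ = R × C = 14.549 × 0.04615 L/cmH2O = 0.6714 s.
t = −τ·ln(1 − 0.92) = −0.6714·ln(0.08) = 1.696 s.

1.70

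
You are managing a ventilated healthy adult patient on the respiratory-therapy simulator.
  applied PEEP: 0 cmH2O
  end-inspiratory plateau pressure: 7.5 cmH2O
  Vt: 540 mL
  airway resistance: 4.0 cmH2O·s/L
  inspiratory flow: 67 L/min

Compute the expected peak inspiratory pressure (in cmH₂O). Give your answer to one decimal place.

12.0

Flow: 67 L/min ÷ 60 = 1.1167 L/s.
PIP = Pplat + Raw × flow = 7.5 + 4.0 × 1.1167 = 7.5 + 4.467 = 11.967 cmH2O.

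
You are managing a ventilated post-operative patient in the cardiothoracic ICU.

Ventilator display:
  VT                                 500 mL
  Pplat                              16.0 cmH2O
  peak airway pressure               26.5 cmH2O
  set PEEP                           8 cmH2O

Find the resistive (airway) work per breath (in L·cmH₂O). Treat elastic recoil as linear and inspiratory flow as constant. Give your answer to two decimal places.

With constant inspiratory flow the resistive pressure is constant at PIP − Pplat = 26.5 − 16.0 = 10.5 cmH2O, so resistive work = 10.5 × 0.500 = 5.25 L·cmH2O.

5.25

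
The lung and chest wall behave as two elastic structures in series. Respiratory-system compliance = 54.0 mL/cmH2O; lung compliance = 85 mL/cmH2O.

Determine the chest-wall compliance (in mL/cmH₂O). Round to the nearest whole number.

1/Ccw = 1/Crs − 1/CL.
1/Ccw = 1/54.0 − 1/85 = 0.006754.
Ccw = 148.06 mL/cmH2O.

148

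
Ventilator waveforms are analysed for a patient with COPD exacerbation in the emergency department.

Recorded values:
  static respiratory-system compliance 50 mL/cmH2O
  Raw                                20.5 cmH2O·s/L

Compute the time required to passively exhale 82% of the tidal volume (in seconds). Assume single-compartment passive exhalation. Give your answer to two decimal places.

1.76

τ = R × C = 20.5 × 50 mL/cmH2O = 20.5 × 0.050 L/cmH2O = 1.025 s.
Exhaled fraction f = 1 − e^(−t/τ) → t = −τ·ln(1 − f) = −1.025·ln(0.18) = 1.758 s.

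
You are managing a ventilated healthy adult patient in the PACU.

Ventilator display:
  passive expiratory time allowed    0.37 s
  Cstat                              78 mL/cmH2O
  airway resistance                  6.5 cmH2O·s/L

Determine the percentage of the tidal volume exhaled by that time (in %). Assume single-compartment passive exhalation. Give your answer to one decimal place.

51.8

τ = R × C = 6.5 × 78 mL/cmH2O = 6.5 × 0.078 L/cmH2O = 0.507 s.
Passive exhalation: V(t)/V₀ = e^(−t/τ) = e^(−0.37/0.507) = 0.482.
Fraction exhaled = 1 − 0.482 = 0.518 → 51.8%.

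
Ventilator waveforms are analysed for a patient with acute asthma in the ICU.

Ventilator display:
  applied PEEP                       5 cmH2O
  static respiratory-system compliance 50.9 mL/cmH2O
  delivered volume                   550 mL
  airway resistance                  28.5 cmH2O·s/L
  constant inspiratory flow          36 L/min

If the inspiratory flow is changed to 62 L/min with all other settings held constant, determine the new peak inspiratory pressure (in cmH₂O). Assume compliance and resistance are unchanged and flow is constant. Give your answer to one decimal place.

Flow: 36 L/min ÷ 60 = 0.6 L/s.
New flow: 62 L/min ÷ 60 = 1.0333 L/s.
PIP = Vt/C + R·V̇ + PEEP (constant-flow equation of motion).
Only the resistive term changes: ΔPIP = R × ΔV̇ = 28.5 × (1.0333 − 0.6) = 28.5 × 0.4333 = 12.349 cmH2O.
Original PIP = 550/50.9 + 28.5×0.6 + 5 = 32.906 cmH2O; new PIP = 32.906 + (12.349) = 45.255 cmH2O.

45.3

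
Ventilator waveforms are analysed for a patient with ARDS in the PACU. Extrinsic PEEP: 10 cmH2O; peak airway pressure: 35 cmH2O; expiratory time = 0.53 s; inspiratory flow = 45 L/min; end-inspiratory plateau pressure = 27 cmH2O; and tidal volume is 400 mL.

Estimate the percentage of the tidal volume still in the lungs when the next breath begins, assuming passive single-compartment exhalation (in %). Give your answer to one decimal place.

12.1

Flow: 45 L/min ÷ 60 = 0.75 L/s.
R = (PIP − Pplat)/V̇ = (35 − 27) / 0.75 = 8.0/0.75 = 10.667 cmH2O·s/L.
C = Vt/(Pplat − PEEP) = 400.0 / (27 − 10) = 400.0/17.0 = 23.529 mL/cmH2O.
τ = R × C = 10.667 × 0.02353 L/cmH2O = 0.251 s.
Fraction remaining at end-expiration = e^(−Te/τ) = e^(−0.53/0.251) = 0.121 → 12.1%.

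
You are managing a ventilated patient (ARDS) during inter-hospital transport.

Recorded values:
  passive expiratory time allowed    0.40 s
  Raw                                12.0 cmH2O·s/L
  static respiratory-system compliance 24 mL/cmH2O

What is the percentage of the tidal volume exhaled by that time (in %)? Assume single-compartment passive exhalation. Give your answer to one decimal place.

τ = R × C = 12.0 × 24 mL/cmH2O = 12.0 × 0.024 L/cmH2O = 0.288 s.
Passive exhalation: V(t)/V₀ = e^(−t/τ) = e^(−0.40/0.288) = 0.2494.
Fraction exhaled = 1 − 0.2494 = 0.7506 → 75.06%.

75.1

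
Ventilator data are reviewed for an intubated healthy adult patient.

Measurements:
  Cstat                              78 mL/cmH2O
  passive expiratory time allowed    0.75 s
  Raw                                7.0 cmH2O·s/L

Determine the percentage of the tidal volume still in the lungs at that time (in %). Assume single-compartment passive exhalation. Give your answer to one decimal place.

τ = R × C = 7.0 × 78 mL/cmH2O = 7.0 × 0.078 L/cmH2O = 0.546 s.
Passive exhalation: V(t)/V₀ = e^(−t/τ) = e^(−0.75/0.546) = 0.2532.
Fraction remaining = 0.2532 → 25.32%.

25.3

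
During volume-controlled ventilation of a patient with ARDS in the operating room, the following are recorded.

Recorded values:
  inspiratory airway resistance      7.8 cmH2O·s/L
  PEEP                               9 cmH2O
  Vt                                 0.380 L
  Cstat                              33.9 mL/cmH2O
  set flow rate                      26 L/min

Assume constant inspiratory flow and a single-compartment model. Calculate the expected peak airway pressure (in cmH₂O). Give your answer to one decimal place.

23.6

Flow: 26 L/min ÷ 60 = 0.4333 L/s.
Equation of motion (constant flow): PIP = Vt/C + R·V̇ + PEEP.
PIP = 380/33.9 + 7.8×0.4333 + 9 = 11.209 + 3.38 + 9 = 23.589 cmH2O.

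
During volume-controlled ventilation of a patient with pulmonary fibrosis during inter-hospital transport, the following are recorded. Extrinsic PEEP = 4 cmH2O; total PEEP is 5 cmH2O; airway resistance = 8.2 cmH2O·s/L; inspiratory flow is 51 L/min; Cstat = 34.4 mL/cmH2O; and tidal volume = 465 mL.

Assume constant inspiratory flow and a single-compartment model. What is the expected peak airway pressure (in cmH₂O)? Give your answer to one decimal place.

25.5

Flow: 51 L/min ÷ 60 = 0.85 L/s.
Total PEEP = 5 cmH2O (set 4 + intrinsic 1); this is the baseline alveolar pressure.
Equation of motion (constant flow): PIP = Vt/C + R·V̇ + PEEP.
PIP = 465/34.4 + 8.2×0.85 + 5 = 13.517 + 6.97 + 5 = 25.487 cmH2O.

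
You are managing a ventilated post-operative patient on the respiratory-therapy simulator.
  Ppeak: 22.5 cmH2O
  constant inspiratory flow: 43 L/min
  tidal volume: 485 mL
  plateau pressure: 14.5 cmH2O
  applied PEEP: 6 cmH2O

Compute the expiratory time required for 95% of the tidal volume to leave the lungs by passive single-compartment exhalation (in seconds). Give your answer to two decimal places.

1.91

Flow: 43 L/min ÷ 60 = 0.7167 L/s.
R = (PIP − Pplat)/V̇ = (22.5 − 14.5) / 0.7167 = 8.0/0.7167 = 11.162 cmH2O·s/L.
C = Vt/(Pplat − PEEP) = 485.0 / (14.5 − 6) = 485.0/8.5 = 57.059 mL/cmH2O.
τ = R × C = 11.162 × 0.05706 L/cmH2O = 0.6369 s.
t = −τ·ln(1 − 0.95) = −0.6369·ln(0.05) = 1.908 s.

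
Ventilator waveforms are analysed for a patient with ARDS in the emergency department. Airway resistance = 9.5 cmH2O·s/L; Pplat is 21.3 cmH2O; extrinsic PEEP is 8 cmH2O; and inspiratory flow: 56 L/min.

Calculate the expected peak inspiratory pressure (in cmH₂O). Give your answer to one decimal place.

Flow: 56 L/min ÷ 60 = 0.9333 L/s.
PIP = Pplat + Raw × flow = 21.3 + 9.5 × 0.9333 = 21.3 + 8.866 = 30.166 cmH2O.

30.2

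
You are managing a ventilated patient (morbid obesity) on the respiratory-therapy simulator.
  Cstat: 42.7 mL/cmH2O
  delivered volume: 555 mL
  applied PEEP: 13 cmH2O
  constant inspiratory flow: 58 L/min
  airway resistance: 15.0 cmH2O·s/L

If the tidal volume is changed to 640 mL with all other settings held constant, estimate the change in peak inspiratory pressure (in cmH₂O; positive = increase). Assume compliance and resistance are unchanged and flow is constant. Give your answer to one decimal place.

PIP = Vt/C + R·V̇ + PEEP (constant-flow equation of motion).
Only the elastic term changes: ΔPIP = ΔVt / C = (640 − 555) / 42.7 = 1.991 cmH2O.

2.0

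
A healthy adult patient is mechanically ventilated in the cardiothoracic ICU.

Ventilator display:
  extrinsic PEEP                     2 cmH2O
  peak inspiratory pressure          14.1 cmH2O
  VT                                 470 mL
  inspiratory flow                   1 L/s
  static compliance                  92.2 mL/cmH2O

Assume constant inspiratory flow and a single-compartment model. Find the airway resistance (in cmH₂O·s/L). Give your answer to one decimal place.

7.0

Equation of motion (constant flow): PIP = Vt/C + R·V̇ + PEEP.
R·V̇ = PIP − Vt/C − PEEP = 14.1 − 470/92.2 − 2 = 14.1 − 5.098 − 2 = 7.002 cmH2O.
R = 7.002 / 1 = 7.002 cmH2O·s/L.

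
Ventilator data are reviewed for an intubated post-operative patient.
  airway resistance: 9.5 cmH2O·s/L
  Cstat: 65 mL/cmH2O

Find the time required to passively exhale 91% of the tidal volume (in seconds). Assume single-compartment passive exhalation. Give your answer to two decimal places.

τ = R × C = 9.5 × 65 mL/cmH2O = 9.5 × 0.065 L/cmH2O = 0.6175 s.
Exhaled fraction f = 1 − e^(−t/τ) → t = −τ·ln(1 − f) = −0.6175·ln(0.09) = 1.487 s.

1.49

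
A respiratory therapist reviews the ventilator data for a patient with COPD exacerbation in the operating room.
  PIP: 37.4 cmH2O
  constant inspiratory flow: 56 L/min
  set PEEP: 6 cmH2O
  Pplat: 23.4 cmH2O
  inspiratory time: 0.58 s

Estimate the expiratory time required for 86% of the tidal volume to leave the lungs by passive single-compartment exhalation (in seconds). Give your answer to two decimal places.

Flow: 56 L/min ÷ 60 = 0.9333 L/s.
Vt = flow × Ti = 0.9333 L/s × 0.58 s × 1000 mL/L = 541.31 mL.
R = (PIP − Pplat)/V̇ = (37.4 − 23.4) / 0.9333 = 14.0/0.9333 = 15.001 cmH2O·s/L.
C = Vt/(Pplat − PEEP) = 541.31 / (23.4 − 6) = 541.31/17.4 = 31.11 mL/cmH2O.
τ = R × C = 15.001 × 0.03111 L/cmH2O = 0.4667 s.
t = −τ·ln(1 − 0.86) = −0.4667·ln(0.14) = 0.9176 s.

0.92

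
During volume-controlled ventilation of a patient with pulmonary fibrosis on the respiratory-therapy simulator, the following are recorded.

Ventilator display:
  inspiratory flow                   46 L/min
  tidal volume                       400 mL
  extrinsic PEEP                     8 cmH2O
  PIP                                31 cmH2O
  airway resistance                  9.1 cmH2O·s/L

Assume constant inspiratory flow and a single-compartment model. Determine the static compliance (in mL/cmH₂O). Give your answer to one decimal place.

Flow: 46 L/min ÷ 60 = 0.7667 L/s.
Equation of motion (constant flow): PIP = Vt/C + R·V̇ + PEEP.
Vt/C = PIP − R·V̇ − PEEP = 31 − 9.1×0.7667 − 8 = 31 − 6.977 − 8 = 16.023 cmH2O.
C = Vt / 16.023 = 400 / 16.023 = 24.964 mL/cmH2O.

25.0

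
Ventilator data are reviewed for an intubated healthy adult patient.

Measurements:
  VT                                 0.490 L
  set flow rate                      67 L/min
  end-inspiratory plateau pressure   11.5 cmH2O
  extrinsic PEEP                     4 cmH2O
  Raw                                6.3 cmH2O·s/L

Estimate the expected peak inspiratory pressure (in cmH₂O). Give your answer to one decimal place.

18.5

Flow: 67 L/min ÷ 60 = 1.1167 L/s.
PIP = Pplat + Raw × flow = 11.5 + 6.3 × 1.1167 = 11.5 + 7.035 = 18.535 cmH2O.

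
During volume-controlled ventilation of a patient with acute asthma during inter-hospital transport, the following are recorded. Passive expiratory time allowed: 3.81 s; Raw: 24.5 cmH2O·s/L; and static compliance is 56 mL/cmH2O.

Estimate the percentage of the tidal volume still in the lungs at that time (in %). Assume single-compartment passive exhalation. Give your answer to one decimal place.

τ = R × C = 24.5 × 56 mL/cmH2O = 24.5 × 0.056 L/cmH2O = 1.372 s.
Passive exhalation: V(t)/V₀ = e^(−t/τ) = e^(−3.81/1.372) = 0.06223.
Fraction remaining = 0.06223 → 6.223%.

6.2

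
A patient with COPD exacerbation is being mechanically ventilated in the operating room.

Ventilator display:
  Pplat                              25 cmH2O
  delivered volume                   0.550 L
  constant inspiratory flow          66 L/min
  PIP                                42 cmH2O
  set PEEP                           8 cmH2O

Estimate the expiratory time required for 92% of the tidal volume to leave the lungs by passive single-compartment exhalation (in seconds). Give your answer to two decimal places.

Flow: 66 L/min ÷ 60 = 1.1 L/s.
R = (PIP − Pplat)/V̇ = (42 − 25) / 1.1 = 17.0/1.1 = 15.455 cmH2O·s/L.
C = Vt/(Pplat − PEEP) = 550.0 / (25 − 8) = 550.0/17.0 = 32.353 mL/cmH2O.
τ = R × C = 15.455 × 0.03235 L/cmH2O = 0.5 s.
t = −τ·ln(1 − 0.92) = −0.5·ln(0.08) = 1.263 s.

1.26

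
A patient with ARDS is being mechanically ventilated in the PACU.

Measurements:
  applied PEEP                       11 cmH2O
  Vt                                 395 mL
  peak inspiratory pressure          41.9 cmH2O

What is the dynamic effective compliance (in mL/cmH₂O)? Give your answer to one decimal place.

12.8

Dynamic compliance = Vt / (PIP − PEEP) = 395 / (41.9 − 11) = 395 / 30.9 = 12.783 mL/cmH2O.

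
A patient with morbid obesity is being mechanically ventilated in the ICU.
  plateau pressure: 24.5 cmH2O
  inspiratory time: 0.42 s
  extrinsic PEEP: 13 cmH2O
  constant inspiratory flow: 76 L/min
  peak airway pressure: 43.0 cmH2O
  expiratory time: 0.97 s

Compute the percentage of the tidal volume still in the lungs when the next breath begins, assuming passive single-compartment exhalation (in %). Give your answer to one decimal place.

Flow: 76 L/min ÷ 60 = 1.2667 L/s.
Vt = flow × Ti = 1.2667 L/s × 0.42 s × 1000 mL/L = 532.01 mL.
R = (PIP − Pplat)/V̇ = (43.0 − 24.5) / 1.2667 = 18.5/1.2667 = 14.605 cmH2O·s/L.
C = Vt/(Pplat − PEEP) = 532.01 / (24.5 − 13) = 532.01/11.5 = 46.262 mL/cmH2O.
τ = R × C = 14.605 × 0.04626 L/cmH2O = 0.6756 s.
Fraction remaining at end-expiration = e^(−Te/τ) = e^(−0.97/0.6756) = 0.2379 → 23.79%.

23.8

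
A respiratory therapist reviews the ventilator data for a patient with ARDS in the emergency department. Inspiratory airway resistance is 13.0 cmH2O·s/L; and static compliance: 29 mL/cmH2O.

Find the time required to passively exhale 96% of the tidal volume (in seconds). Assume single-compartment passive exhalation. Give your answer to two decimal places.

τ = R × C = 13.0 × 29 mL/cmH2O = 13.0 × 0.029 L/cmH2O = 0.377 s.
Exhaled fraction f = 1 − e^(−t/τ) → t = −τ·ln(1 − f) = −0.377·ln(0.04) = 1.214 s.

1.21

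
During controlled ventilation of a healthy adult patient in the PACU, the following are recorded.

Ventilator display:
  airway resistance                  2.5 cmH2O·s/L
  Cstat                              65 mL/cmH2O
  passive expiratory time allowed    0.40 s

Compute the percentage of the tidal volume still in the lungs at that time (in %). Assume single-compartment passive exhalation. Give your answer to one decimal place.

8.5

τ = R × C = 2.5 × 65 mL/cmH2O = 2.5 × 0.065 L/cmH2O = 0.1625 s.
Passive exhalation: V(t)/V₀ = e^(−t/τ) = e^(−0.40/0.1625) = 0.0853.
Fraction remaining = 0.0853 → 8.53%.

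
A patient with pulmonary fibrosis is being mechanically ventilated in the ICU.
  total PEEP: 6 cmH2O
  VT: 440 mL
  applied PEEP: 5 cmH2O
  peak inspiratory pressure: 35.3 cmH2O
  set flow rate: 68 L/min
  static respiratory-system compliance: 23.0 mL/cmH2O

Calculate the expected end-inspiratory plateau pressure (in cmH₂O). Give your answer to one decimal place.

End-expiratory occlusion gives total PEEP = 6 cmH2O (intrinsic PEEP = 6 − 5 = 1). Use total PEEP for the elastic gradient.
Pplat = PEEPtotal + Vt / Cstat = 6 + 440 / 23.0 = 6 + 19.13 = 25.13 cmH2O.

25.1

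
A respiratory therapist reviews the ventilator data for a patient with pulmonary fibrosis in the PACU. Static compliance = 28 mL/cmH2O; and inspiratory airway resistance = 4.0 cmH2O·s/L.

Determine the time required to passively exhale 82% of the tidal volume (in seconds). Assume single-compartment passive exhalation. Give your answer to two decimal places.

τ = R × C = 4.0 × 28 mL/cmH2O = 4.0 × 0.028 L/cmH2O = 0.112 s.
Exhaled fraction f = 1 − e^(−t/τ) → t = −τ·ln(1 − f) = −0.112·ln(0.18) = 0.1921 s.

0.19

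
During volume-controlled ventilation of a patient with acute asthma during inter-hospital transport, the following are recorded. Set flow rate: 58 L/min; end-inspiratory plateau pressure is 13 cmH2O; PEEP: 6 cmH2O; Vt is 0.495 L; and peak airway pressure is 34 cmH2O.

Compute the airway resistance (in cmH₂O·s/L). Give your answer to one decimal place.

21.7

Flow: 58 L/min ÷ 60 = 0.9667 L/s.
Raw = (PIP − Pplat) / flow = (34 − 13) / 0.9667 = 21.0 / 0.9667 = 21.723 cmH2O·s/L.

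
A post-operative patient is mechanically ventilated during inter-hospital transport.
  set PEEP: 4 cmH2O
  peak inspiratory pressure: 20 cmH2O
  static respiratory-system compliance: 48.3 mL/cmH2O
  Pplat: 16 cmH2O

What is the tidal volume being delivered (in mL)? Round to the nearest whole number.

Vt = Cstat × (Pplat − PEEP) = 48.3 × (16 − 4) = 48.3 × 12.0 = 579.6 mL.

580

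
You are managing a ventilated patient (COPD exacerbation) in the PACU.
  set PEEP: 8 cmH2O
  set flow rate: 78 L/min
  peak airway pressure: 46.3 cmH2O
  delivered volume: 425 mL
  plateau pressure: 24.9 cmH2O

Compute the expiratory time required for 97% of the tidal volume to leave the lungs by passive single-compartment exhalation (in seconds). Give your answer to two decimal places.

Flow: 78 L/min ÷ 60 = 1.3 L/s.
R = (PIP − Pplat)/V̇ = (46.3 − 24.9) / 1.3 = 21.4/1.3 = 16.462 cmH2O·s/L.
C = Vt/(Pplat − PEEP) = 425.0 / (24.9 − 8) = 425.0/16.9 = 25.148 mL/cmH2O.
τ = R × C = 16.462 × 0.02515 L/cmH2O = 0.414 s.
t = −τ·ln(1 − 0.97) = −0.414·ln(0.03) = 1.452 s.

1.45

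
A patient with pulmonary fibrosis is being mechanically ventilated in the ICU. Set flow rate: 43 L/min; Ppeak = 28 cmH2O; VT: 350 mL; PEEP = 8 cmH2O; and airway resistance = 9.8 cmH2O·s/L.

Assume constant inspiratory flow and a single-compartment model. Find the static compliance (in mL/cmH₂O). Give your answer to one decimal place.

27.0

Flow: 43 L/min ÷ 60 = 0.7167 L/s.
Equation of motion (constant flow): PIP = Vt/C + R·V̇ + PEEP.
Vt/C = PIP − R·V̇ − PEEP = 28 − 9.8×0.7167 − 8 = 28 − 7.024 − 8 = 12.976 cmH2O.
C = Vt / 12.976 = 350 / 12.976 = 26.973 mL/cmH2O.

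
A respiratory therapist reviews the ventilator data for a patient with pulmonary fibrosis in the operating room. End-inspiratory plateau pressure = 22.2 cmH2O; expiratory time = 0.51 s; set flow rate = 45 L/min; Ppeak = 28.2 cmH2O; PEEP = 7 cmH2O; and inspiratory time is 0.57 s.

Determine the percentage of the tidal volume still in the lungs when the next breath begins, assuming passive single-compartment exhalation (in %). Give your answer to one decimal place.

10.4

Flow: 45 L/min ÷ 60 = 0.75 L/s.
Vt = flow × Ti = 0.75 L/s × 0.57 s × 1000 mL/L = 427.5 mL.
R = (PIP − Pplat)/V̇ = (28.2 − 22.2) / 0.75 = 6.0/0.75 = 8.0 cmH2O·s/L.
C = Vt/(Pplat − PEEP) = 427.5 / (22.2 − 7) = 427.5/15.2 = 28.125 mL/cmH2O.
τ = R × C = 8.0 × 0.02813 L/cmH2O = 0.225 s.
Fraction remaining at end-expiration = e^(−Te/τ) = e^(−0.51/0.225) = 0.1037 → 10.37%.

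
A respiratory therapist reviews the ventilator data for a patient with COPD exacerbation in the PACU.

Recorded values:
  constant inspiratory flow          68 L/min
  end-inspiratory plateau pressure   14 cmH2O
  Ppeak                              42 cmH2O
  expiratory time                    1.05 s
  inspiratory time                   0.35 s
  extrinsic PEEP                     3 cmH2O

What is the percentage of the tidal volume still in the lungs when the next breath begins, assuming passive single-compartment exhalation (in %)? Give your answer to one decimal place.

30.8

Flow: 68 L/min ÷ 60 = 1.1333 L/s.
Vt = flow × Ti = 1.1333 L/s × 0.35 s × 1000 mL/L = 396.66 mL.
R = (PIP − Pplat)/V̇ = (42 − 14) / 1.1333 = 28.0/1.1333 = 24.707 cmH2O·s/L.
C = Vt/(Pplat − PEEP) = 396.66 / (14 − 3) = 396.66/11.0 = 36.06 mL/cmH2O.
τ = R × C = 24.707 × 0.03606 L/cmH2O = 0.8909 s.
Fraction remaining at end-expiration = e^(−Te/τ) = e^(−1.05/0.8909) = 0.3077 → 30.77%.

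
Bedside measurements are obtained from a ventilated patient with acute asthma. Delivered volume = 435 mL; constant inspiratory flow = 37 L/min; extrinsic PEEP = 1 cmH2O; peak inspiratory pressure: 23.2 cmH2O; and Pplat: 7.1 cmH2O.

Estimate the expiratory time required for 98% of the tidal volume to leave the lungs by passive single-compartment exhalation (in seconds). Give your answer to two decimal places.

7.28

Flow: 37 L/min ÷ 60 = 0.6167 L/s.
R = (PIP − Pplat)/V̇ = (23.2 − 7.1) / 0.6167 = 16.1/0.6167 = 26.107 cmH2O·s/L.
C = Vt/(Pplat − PEEP) = 435.0 / (7.1 − 1) = 435.0/6.1 = 71.311 mL/cmH2O.
τ = R × C = 26.107 × 0.07131 L/cmH2O = 1.862 s.
t = −τ·ln(1 − 0.98) = −1.862·ln(0.02) = 7.284 s.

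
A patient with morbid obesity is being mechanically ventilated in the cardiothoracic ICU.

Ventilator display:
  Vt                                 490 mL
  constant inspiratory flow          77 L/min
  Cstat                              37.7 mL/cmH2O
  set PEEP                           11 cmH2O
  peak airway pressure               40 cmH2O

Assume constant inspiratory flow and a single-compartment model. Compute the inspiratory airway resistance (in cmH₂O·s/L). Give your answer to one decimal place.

Flow: 77 L/min ÷ 60 = 1.2833 L/s.
Equation of motion (constant flow): PIP = Vt/C + R·V̇ + PEEP.
R·V̇ = PIP − Vt/C − PEEP = 40 − 490/37.7 − 11 = 40 − 12.997 − 11 = 16.003 cmH2O.
R = 16.003 / 1.2833 = 12.47 cmH2O·s/L.

12.5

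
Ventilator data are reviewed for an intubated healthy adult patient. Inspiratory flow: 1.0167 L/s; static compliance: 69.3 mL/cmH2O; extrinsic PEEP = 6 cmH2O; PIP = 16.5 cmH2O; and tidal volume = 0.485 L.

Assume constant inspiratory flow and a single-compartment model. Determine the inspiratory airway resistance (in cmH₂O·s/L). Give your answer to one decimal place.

3.4

Equation of motion (constant flow): PIP = Vt/C + R·V̇ + PEEP.
R·V̇ = PIP − Vt/C − PEEP = 16.5 − 485/69.3 − 6 = 16.5 − 6.999 − 6 = 3.501 cmH2O.
R = 3.501 / 1.0167 = 3.443 cmH2O·s/L.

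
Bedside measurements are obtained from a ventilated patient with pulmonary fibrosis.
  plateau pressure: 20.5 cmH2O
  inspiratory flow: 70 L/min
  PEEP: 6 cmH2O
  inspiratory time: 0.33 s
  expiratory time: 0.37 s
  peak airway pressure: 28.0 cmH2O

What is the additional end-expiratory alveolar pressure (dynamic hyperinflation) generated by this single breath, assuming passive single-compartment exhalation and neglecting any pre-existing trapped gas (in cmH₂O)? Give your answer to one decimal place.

Flow: 70 L/min ÷ 60 = 1.1667 L/s.
Vt = flow × Ti = 1.1667 L/s × 0.33 s × 1000 mL/L = 385.01 mL.
R = (PIP − Pplat)/V̇ = (28.0 − 20.5) / 1.1667 = 7.5/1.1667 = 6.428 cmH2O·s/L.
C = Vt/(Pplat − PEEP) = 385.01 / (20.5 − 6) = 385.01/14.5 = 26.552 mL/cmH2O.
τ = R × C = 6.428 × 0.02655 L/cmH2O = 0.1707 s.
Fraction remaining = e^(−Te/τ) = e^(−0.37/0.1707) = 0.1145; trapped volume = 385.01 × 0.1145 = 44.084 mL.
Additional alveolar pressure from trapping ≈ V_trapped / C = 44.084 / 26.552 = 1.66 cmH2O.

1.7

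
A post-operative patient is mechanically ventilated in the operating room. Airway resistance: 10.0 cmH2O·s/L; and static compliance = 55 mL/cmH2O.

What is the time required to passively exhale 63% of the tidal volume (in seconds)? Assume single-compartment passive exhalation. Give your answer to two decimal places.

τ = R × C = 10.0 × 55 mL/cmH2O = 10.0 × 0.055 L/cmH2O = 0.55 s.
Exhaled fraction f = 1 − e^(−t/τ) → t = −τ·ln(1 − f) = −0.55·ln(0.37) = 0.5468 s.

0.55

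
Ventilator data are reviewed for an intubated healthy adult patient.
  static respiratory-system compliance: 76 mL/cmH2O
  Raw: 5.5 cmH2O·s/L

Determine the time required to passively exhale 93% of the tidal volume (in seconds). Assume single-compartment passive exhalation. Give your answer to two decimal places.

τ = R × C = 5.5 × 76 mL/cmH2O = 5.5 × 0.076 L/cmH2O = 0.418 s.
Exhaled fraction f = 1 − e^(−t/τ) → t = −τ·ln(1 − f) = −0.418·ln(0.07) = 1.112 s.

1.11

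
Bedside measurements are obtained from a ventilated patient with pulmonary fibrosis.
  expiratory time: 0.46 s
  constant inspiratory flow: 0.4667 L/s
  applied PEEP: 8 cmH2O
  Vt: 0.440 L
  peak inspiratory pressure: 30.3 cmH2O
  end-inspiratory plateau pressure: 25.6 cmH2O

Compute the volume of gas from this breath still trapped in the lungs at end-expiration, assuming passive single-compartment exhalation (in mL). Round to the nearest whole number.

R = (PIP − Pplat)/V̇ = (30.3 − 25.6) / 0.4667 = 4.7/0.4667 = 10.071 cmH2O·s/L.
C = Vt/(Pplat − PEEP) = 440.0 / (25.6 − 8) = 440.0/17.6 = 25.0 mL/cmH2O.
τ = R × C = 10.071 × 0.025 L/cmH2O = 0.2518 s.
Fraction remaining = e^(−Te/τ) = e^(−0.46/0.2518) = 0.1609.
Trapped volume = 440.0 × 0.1609 = 70.796 mL.

71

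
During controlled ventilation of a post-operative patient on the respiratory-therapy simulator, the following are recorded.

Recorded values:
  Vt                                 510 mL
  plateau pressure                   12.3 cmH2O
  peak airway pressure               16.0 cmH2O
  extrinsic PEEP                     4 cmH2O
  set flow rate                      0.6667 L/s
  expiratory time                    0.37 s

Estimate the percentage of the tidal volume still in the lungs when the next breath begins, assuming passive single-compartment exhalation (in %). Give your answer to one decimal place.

33.8

R = (PIP − Pplat)/V̇ = (16.0 − 12.3) / 0.6667 = 3.7/0.6667 = 5.55 cmH2O·s/L.
C = Vt/(Pplat − PEEP) = 510.0 / (12.3 − 4) = 510.0/8.3 = 61.446 mL/cmH2O.
τ = R × C = 5.55 × 0.06145 L/cmH2O = 0.341 s.
Fraction remaining at end-expiration = e^(−Te/τ) = e^(−0.37/0.341) = 0.3379 → 33.79%.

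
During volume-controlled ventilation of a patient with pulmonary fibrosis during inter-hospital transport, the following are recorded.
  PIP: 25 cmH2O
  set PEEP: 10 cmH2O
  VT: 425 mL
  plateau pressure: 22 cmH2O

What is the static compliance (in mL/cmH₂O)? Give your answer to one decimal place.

Cstat = Vt / (Pplat − PEEP) = 425 / (22 − 10) = 425 / 12.0 = 35.417 mL/cmH2O.

35.4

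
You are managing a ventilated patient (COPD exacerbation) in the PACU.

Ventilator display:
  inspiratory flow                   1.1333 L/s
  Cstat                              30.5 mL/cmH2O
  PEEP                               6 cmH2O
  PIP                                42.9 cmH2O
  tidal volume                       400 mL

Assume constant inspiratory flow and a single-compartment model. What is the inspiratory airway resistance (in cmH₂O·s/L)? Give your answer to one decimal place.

Equation of motion (constant flow): PIP = Vt/C + R·V̇ + PEEP.
R·V̇ = PIP − Vt/C − PEEP = 42.9 − 400/30.5 − 6 = 42.9 − 13.115 − 6 = 23.785 cmH2O.
R = 23.785 / 1.1333 = 20.987 cmH2O·s/L.

21.0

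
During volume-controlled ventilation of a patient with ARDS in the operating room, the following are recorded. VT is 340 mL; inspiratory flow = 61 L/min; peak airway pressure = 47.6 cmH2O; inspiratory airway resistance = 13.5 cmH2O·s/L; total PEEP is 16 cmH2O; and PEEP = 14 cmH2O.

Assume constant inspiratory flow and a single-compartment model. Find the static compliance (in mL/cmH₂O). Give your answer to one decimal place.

Flow: 61 L/min ÷ 60 = 1.0167 L/s.
Total PEEP = 16 cmH2O (set 14 + intrinsic 2); this is the baseline alveolar pressure.
Equation of motion (constant flow): PIP = Vt/C + R·V̇ + PEEP.
Vt/C = PIP − R·V̇ − PEEP = 47.6 − 13.5×1.0167 − 16 = 47.6 − 13.725 − 16 = 17.875 cmH2O.
C = Vt / 17.875 = 340 / 17.875 = 19.021 mL/cmH2O.

19.0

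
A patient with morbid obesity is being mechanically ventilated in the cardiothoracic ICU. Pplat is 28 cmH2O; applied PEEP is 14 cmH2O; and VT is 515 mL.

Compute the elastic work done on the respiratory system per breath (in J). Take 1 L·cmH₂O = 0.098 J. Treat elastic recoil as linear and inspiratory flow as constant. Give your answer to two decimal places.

Elastic work ≈ ½ × (Pplat − PEEP) × Vt = 0.5 × (28 − 14) × 0.515 L = 0.5 × 14.0 × 0.515 = 3.605 L·cmH2O.
× 0.098 J/(L·cmH2O) → 0.3533 J.

0.35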